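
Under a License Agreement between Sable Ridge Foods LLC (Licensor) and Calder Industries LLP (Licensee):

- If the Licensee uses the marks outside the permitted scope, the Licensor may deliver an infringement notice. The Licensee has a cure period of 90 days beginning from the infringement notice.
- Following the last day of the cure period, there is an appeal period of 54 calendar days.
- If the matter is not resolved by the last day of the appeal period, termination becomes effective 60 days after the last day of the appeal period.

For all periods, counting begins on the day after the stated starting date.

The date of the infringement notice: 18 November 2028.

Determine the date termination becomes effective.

Adding 90 calendar days to 18 November 2028 gives 16 February 2029, which is the last day of the cure period.
The last day of the appeal period: 16 February 2029 + 54 days = 11 April 2029.
Adding 60 calendar days to 11 April 2029 gives 10 June 2029, which is the date termination becomes effective.

10 June 2029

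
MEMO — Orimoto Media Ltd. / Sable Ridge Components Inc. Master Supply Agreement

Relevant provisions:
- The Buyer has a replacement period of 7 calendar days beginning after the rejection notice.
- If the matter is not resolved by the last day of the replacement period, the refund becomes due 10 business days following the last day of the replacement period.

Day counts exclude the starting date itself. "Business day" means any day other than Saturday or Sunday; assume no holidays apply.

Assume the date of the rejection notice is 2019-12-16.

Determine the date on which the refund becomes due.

Adding 7 calendar days to 2019-12-16 gives 2019-12-23, which is the last day of the replacement period.
The date on which the refund becomes due: 10 business days after Monday, 2019-12-23, skipping weekends — Dec 24, Dec 25, Dec 26, Dec 27, Dec 30, Dec 31, Jan 1, Jan 2, Jan 3, Jan 6 — lands on Monday, 2020-01-06.

2020-01-06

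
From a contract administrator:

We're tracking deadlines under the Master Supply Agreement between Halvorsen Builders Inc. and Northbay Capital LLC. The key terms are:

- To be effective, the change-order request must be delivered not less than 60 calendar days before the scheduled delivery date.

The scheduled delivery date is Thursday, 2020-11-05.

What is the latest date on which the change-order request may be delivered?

2020-11-05 minus 60 days is 2020-09-06.

2020-09-06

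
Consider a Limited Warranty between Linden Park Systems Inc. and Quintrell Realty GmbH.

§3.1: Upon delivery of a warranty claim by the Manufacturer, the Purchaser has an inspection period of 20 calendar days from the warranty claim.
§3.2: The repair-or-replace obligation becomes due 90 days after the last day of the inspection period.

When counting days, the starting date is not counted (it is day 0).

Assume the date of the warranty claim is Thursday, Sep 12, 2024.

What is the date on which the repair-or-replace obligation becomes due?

Adding 20 calendar days to Sep 12, 2024 gives Oct 2, 2024, which is the last day of the inspection period.
The date on which the repair-or-replace obligation becomes due: Oct 2, 2024 + 90 days = Dec 31, 2024.

Dec 31, 2024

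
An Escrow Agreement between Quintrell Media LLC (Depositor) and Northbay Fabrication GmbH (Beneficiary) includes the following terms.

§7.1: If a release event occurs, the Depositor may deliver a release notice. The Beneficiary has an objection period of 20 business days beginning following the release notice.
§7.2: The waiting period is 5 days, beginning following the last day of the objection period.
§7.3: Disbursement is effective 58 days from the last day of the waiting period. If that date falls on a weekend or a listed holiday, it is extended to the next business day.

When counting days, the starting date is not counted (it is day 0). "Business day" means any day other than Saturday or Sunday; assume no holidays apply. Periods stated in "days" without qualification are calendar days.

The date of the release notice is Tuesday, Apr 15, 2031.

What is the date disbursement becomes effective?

The last day of the objection period: 20 business days after Tuesday, Apr 15, 2031, skipping weekends — Apr 16, Apr 17, Apr 18, Apr 21, …, May 9, May 12, May 13 — lands on Tuesday, May 13, 2031.
The last day of the waiting period: May 13, 2031 + 5 days = May 18, 2031.
Adding 58 calendar days to May 18, 2031 gives Jul 15, 2031, which is the date disbursement becomes effective. Jul 15, 2031 is a Tuesday, so no roll-forward applies.

Jul 15, 2031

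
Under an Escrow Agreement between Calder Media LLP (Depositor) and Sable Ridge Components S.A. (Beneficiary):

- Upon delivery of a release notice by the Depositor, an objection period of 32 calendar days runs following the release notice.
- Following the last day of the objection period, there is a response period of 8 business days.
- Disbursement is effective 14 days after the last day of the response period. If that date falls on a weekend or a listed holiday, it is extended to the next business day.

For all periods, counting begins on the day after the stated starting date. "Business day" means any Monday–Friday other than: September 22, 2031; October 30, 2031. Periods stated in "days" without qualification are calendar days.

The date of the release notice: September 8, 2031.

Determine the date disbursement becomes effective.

November 5, 2031

Adding 32 calendar days to September 8, 2031 gives October 10, 2031, which is the last day of the objection period.
The last day of the response period: 8 business days after Friday, October 10, 2031, skipping weekends — Oct 13, Oct 14, Oct 15, Oct 16, Oct 17, Oct 20, Oct 21, Oct 22 — lands on Wednesday, October 22, 2031.
The date disbursement becomes effective: October 22, 2031 + 14 days = November 5, 2031. November 5, 2031 is a Wednesday and is not a listed holiday, so no roll-forward applies.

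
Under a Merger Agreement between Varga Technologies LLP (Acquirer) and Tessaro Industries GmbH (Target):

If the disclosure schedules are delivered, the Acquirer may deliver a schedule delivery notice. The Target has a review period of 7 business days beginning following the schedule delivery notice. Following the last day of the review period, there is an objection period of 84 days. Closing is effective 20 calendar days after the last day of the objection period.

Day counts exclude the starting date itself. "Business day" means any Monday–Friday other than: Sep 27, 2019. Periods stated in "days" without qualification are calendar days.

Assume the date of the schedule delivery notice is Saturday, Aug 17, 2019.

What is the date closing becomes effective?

From Saturday, Aug 17, 2019, 7 business days (Aug 19, Aug 20, Aug 21, Aug 22, Aug 23, Aug 26, Aug 27, skipping weekends) brings us to Tuesday, Aug 27, 2019, which is the last day of the review period.
Adding 84 calendar days to Aug 27, 2019 gives Nov 19, 2019, which is the last day of the objection period.
The date closing becomes effective: 20 calendar days after Nov 19, 2019 is Dec 9, 2019.

Dec 9, 2019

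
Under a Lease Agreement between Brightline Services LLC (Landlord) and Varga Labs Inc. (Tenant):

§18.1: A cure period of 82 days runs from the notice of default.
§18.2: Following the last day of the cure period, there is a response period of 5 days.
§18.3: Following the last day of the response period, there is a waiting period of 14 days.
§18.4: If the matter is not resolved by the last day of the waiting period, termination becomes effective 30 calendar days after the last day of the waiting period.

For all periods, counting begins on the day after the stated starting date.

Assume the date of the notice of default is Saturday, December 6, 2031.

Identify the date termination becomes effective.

The last day of the cure period: 82 calendar days after December 6, 2031 is February 26, 2032.
The last day of the response period: February 26, 2032 + 5 days = March 2, 2032.
The last day of the waiting period: 14 calendar days after March 2, 2032 is March 16, 2032.
The date termination becomes effective: 30 calendar days after March 16, 2032 is April 15, 2032.

April 15, 2032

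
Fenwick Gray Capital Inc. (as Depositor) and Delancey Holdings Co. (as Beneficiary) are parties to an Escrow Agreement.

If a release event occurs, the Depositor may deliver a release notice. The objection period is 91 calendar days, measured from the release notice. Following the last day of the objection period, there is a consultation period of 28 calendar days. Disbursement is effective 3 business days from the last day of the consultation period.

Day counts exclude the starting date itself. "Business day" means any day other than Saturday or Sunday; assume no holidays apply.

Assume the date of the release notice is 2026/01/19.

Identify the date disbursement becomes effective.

The last day of the objection period: 91 calendar days after 2026/01/19 is 2026/04/20.
The last day of the consultation period: 2026/04/20 + 28 days = 2026/05/18.
The date disbursement becomes effective: 3 business days after Monday, 2026/05/18, skipping weekends — May 19, May 20, May 21 — lands on Thursday, 2026/05/21.

2026/05/21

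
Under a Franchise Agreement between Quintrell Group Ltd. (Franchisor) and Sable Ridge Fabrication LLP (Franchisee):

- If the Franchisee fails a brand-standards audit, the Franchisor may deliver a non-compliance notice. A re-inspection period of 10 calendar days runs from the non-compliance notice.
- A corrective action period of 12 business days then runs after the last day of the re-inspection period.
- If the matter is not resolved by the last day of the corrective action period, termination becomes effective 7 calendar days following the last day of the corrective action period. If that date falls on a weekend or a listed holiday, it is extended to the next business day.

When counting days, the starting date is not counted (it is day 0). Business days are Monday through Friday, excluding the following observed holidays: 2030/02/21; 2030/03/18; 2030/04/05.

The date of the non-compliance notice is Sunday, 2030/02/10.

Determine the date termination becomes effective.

2030/03/19

The last day of the re-inspection period: 2030/02/10 + 10 days = 2030/02/20.
The last day of the corrective action period: counting 12 business days from Wednesday, 2030/02/20 (Feb 22, Feb 25, Feb 26, Feb 27, …, Mar 7, Mar 8, Mar 11, skipping weekends and the listed holiday on Feb 21) reaches Monday, 2030/03/11.
Adding 7 calendar days to 2030/03/11 gives 2030/03/18, which is the date termination becomes effective. That falls on Monday, a listed holiday, so it rolls to the next business day, Tuesday, 2030/03/19.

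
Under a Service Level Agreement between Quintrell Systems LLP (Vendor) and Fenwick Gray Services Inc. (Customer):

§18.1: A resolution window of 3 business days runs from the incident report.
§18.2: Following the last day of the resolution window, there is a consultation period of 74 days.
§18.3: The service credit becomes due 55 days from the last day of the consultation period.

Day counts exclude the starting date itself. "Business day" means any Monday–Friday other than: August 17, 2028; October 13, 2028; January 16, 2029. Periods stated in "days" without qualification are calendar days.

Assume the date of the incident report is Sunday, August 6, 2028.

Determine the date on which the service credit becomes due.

December 16, 2028

The last day of the resolution window: counting 3 business days from Sunday, August 6, 2028 (Aug 7, Aug 8, Aug 9, skipping weekends) reaches Wednesday, August 9, 2028.
The last day of the consultation period: August 9, 2028 + 74 days = October 22, 2028.
The date on which the service credit becomes due: 55 calendar days after October 22, 2028 is December 16, 2028.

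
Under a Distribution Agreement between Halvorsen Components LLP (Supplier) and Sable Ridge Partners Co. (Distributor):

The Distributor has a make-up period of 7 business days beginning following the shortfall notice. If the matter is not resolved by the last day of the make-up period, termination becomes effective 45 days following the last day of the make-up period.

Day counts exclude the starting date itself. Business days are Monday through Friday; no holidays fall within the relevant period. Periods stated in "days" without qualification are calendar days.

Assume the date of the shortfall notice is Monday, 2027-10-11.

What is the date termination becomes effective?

2027-12-04

From Monday, 2027-10-11, 7 business days (Oct 12, Oct 13, Oct 14, Oct 15, Oct 18, Oct 19, Oct 20, skipping weekends) brings us to Wednesday, 2027-10-20, which is the last day of the make-up period.
The date termination becomes effective: 45 calendar days after 2027-10-20 is 2027-12-04.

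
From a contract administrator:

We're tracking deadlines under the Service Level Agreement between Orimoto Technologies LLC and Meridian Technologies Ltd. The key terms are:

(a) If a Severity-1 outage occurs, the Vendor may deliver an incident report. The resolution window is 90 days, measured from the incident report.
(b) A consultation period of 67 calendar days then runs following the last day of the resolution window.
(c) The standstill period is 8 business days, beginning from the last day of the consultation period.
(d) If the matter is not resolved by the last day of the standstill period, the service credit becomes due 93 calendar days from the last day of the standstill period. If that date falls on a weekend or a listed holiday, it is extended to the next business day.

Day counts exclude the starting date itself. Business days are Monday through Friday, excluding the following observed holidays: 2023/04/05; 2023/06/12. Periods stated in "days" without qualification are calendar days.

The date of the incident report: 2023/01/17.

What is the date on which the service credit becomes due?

2023/10/06

The last day of the resolution window: 2023/01/17 + 90 days = 2023/04/17.
Adding 67 calendar days to 2023/04/17 gives 2023/06/23, which is the last day of the consultation period.
From Friday, 2023/06/23, 8 business days (Jun 26, Jun 27, Jun 28, Jun 29, Jun 30, Jul 3, Jul 4, Jul 5, skipping weekends) brings us to Wednesday, 2023/07/05, which is the last day of the standstill period.
The date on which the service credit becomes due: 93 calendar days after 2023/07/05 is 2023/10/06. 2023/10/06 is a Friday and is not a listed holiday, so no roll-forward applies.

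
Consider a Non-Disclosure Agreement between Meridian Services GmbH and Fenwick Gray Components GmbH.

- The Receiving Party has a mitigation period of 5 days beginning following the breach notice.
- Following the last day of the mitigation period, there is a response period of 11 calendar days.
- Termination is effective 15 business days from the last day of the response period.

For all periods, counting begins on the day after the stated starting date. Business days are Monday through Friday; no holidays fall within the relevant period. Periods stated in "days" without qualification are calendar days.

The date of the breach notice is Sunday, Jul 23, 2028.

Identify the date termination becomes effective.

The last day of the mitigation period: 5 calendar days after Jul 23, 2028 is Jul 28, 2028.
Adding 11 calendar days to Jul 28, 2028 gives Aug 8, 2028, which is the last day of the response period.
From Tuesday, Aug 8, 2028, 15 business days (Aug 9, Aug 10, Aug 11, Aug 14, …, Aug 25, Aug 28, Aug 29, skipping weekends) brings us to Tuesday, Aug 29, 2028, which is the date termination becomes effective.

Aug 29, 2028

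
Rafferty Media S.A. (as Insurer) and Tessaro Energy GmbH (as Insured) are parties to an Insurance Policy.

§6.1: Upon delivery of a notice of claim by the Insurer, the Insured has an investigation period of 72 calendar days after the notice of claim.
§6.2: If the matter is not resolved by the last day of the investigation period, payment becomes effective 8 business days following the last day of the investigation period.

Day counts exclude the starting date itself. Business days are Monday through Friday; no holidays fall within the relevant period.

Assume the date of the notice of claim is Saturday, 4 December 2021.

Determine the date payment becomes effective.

24 February 2022

The last day of the investigation period: 4 December 2021 + 72 days = 14 February 2022.
The date payment becomes effective: 8 business days after Monday, 14 February 2022, skipping weekends — Feb 15, Feb 16, Feb 17, Feb 18, Feb 21, Feb 22, Feb 23, Feb 24 — lands on Thursday, 24 February 2022.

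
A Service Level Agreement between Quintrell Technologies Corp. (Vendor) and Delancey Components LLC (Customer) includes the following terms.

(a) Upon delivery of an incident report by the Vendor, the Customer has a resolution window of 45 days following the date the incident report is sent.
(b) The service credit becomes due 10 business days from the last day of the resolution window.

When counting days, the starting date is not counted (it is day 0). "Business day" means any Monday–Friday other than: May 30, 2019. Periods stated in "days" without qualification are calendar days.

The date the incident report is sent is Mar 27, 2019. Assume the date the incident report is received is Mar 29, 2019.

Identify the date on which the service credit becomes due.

May 24, 2019

The last day of the resolution window: Mar 27, 2019 + 45 days = May 11, 2019.
The date on which the service credit becomes due: 10 business days after Saturday, May 11, 2019, skipping weekends — May 13, May 14, May 15, May 16, May 17, May 20, May 21, May 22, May 23, May 24 — lands on Friday, May 24, 2019.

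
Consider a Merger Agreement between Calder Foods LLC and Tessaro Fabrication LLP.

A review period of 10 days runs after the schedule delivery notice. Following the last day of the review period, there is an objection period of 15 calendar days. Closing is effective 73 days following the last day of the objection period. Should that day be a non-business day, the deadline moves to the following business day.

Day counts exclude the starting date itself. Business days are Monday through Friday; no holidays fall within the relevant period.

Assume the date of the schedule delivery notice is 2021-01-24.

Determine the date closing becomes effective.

The last day of the review period: 2021-01-24 + 10 days = 2021-02-03.
The last day of the objection period: 15 calendar days after 2021-02-03 is 2021-02-18.
Adding 73 calendar days to 2021-02-18 gives 2021-05-02, which is the date closing becomes effective. That falls on a Sunday, so it rolls to the next business day, Monday, 2021-05-03.

2021-05-03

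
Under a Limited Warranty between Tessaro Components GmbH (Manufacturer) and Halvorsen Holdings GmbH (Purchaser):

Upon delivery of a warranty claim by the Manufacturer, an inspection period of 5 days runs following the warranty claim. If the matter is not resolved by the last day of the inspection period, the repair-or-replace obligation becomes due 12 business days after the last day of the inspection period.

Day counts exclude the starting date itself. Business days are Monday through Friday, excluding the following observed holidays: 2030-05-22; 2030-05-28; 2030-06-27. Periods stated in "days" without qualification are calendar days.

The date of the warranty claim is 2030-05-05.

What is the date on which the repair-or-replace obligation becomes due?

2030-05-30

The last day of the inspection period: 5 calendar days after 2030-05-05 is 2030-05-10.
The date on which the repair-or-replace obligation becomes due: 12 business days after Friday, 2030-05-10, skipping weekends and the listed holidays on May 22, May 28 — May 13, May 14, May 15, May 16, …, May 27, May 29, May 30 — lands on Thursday, 2030-05-30.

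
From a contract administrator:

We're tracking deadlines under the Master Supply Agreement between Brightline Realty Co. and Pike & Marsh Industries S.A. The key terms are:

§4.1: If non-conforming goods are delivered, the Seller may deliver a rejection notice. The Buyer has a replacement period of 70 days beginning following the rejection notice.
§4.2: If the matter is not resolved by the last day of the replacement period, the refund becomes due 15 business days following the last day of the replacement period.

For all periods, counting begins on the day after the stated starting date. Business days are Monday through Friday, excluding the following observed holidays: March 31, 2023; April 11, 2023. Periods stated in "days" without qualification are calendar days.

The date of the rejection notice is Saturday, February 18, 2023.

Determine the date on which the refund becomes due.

The last day of the replacement period: 70 calendar days after February 18, 2023 is April 29, 2023.
The date on which the refund becomes due: 15 business days after Saturday, April 29, 2023, skipping weekends — May 1, May 2, May 3, May 4, …, May 17, May 18, May 19 — lands on Friday, May 19, 2023.

May 19, 2023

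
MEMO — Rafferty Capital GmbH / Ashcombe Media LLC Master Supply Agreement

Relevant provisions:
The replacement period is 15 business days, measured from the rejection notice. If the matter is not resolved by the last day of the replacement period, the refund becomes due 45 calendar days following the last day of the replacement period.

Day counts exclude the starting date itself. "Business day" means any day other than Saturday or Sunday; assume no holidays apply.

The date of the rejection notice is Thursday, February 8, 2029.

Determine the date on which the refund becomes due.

From Thursday, February 8, 2029, 15 business days (Feb 9, Feb 12, Feb 13, Feb 14, …, Feb 27, Feb 28, Mar 1, skipping weekends) brings us to Thursday, March 1, 2029, which is the last day of the replacement period.
The date on which the refund becomes due: 45 calendar days after March 1, 2029 is April 15, 2029.

April 15, 2029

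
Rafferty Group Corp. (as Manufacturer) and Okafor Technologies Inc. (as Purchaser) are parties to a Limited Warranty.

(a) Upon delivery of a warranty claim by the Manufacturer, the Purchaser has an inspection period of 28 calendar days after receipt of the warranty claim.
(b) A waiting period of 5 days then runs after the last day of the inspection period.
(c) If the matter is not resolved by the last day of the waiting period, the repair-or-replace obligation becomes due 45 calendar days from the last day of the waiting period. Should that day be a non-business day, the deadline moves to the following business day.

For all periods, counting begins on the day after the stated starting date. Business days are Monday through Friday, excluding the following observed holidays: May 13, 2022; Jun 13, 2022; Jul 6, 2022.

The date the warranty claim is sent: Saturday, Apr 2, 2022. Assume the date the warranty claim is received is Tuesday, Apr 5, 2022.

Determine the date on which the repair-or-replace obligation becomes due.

Jun 22, 2022

Adding 28 calendar days to Apr 5, 2022 gives May 3, 2022, which is the last day of the inspection period.
The last day of the waiting period: May 3, 2022 + 5 days = May 8, 2022.
Adding 45 calendar days to May 8, 2022 gives Jun 22, 2022, which is the date on which the repair-or-replace obligation becomes due. Jun 22, 2022 is a Wednesday and is not a listed holiday, so no roll-forward applies.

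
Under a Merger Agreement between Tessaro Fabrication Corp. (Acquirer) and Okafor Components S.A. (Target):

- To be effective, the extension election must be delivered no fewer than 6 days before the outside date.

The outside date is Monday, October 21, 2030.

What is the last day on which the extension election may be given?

October 15, 2030

October 21, 2030 minus 6 days is October 15, 2030.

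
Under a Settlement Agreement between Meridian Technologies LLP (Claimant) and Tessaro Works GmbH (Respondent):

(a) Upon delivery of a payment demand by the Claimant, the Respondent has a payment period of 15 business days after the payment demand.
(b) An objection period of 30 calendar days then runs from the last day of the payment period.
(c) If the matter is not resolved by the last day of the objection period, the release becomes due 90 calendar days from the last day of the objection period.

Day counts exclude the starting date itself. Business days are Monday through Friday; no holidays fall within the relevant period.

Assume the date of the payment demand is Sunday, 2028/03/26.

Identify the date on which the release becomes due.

2028/08/12

The last day of the payment period: 15 business days after Sunday, 2028/03/26, skipping weekends — Mar 27, Mar 28, Mar 29, Mar 30, …, Apr 12, Apr 13, Apr 14 — lands on Friday, 2028/04/14.
The last day of the objection period: 2028/04/14 + 30 days = 2028/05/14.
Adding 90 calendar days to 2028/05/14 gives 2028/08/12, which is the date on which the release becomes due.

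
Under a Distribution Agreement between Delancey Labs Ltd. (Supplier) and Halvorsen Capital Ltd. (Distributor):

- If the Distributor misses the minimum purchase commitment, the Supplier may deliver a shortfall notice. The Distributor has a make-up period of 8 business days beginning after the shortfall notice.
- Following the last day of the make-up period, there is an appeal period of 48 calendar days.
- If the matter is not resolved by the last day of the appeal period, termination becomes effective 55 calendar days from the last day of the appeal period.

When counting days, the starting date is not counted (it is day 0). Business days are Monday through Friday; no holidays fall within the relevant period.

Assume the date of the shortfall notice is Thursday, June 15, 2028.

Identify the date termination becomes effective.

October 8, 2028

The last day of the make-up period: 8 business days after Thursday, June 15, 2028, skipping weekends — Jun 16, Jun 19, Jun 20, Jun 21, Jun 22, Jun 23, Jun 26, Jun 27 — lands on Tuesday, June 27, 2028.
Adding 48 calendar days to June 27, 2028 gives August 14, 2028, which is the last day of the appeal period.
Adding 55 calendar days to August 14, 2028 gives October 8, 2028, which is the date termination becomes effective.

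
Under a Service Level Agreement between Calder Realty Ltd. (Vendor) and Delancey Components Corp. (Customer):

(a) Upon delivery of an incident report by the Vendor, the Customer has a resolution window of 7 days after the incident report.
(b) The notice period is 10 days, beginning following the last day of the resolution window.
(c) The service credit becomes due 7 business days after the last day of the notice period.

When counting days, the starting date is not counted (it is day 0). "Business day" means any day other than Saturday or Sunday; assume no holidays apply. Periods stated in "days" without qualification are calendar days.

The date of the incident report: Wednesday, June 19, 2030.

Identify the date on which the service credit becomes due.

The last day of the resolution window: 7 calendar days after June 19, 2030 is June 26, 2030.
The last day of the notice period: June 26, 2030 + 10 days = July 6, 2030.
The date on which the service credit becomes due: 7 business days after Saturday, July 6, 2030, skipping weekends — Jul 8, Jul 9, Jul 10, Jul 11, Jul 12, Jul 15, Jul 16 — lands on Tuesday, July 16, 2030.

July 16, 2030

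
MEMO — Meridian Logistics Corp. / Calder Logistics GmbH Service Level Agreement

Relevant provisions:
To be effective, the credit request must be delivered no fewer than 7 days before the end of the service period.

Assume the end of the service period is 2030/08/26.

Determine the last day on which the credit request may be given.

Counting back 7 calendar days from 2030/08/26 gives 2030/08/19.

2030/08/19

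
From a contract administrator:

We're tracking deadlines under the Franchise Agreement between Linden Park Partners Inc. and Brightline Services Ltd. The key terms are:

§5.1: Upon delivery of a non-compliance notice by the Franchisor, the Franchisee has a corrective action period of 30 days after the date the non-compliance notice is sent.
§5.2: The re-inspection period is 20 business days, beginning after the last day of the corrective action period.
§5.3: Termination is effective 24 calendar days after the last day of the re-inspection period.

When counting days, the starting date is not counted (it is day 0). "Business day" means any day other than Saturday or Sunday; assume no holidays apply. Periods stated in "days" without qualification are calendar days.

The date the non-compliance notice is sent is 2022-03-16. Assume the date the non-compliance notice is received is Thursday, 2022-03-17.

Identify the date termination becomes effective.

2022-06-06

The last day of the corrective action period: 30 calendar days after 2022-03-16 is 2022-04-15.
The last day of the re-inspection period: counting 20 business days from Friday, 2022-04-15 (Apr 18, Apr 19, Apr 20, Apr 21, …, May 11, May 12, May 13, skipping weekends) reaches Friday, 2022-05-13.
The date termination becomes effective: 24 calendar days after 2022-05-13 is 2022-06-06.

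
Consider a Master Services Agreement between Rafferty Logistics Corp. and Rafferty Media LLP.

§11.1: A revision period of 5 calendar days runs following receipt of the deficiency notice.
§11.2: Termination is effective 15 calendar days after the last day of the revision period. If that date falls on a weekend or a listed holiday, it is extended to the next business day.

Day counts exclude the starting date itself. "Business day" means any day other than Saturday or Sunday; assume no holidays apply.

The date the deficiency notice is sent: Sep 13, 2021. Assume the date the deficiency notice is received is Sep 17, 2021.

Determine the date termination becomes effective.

The last day of the revision period: Sep 17, 2021 + 5 days = Sep 22, 2021.
The date termination becomes effective: Sep 22, 2021 + 15 days = Oct 7, 2021. Oct 7, 2021 is a Thursday, so no roll-forward applies.

Oct 7, 2021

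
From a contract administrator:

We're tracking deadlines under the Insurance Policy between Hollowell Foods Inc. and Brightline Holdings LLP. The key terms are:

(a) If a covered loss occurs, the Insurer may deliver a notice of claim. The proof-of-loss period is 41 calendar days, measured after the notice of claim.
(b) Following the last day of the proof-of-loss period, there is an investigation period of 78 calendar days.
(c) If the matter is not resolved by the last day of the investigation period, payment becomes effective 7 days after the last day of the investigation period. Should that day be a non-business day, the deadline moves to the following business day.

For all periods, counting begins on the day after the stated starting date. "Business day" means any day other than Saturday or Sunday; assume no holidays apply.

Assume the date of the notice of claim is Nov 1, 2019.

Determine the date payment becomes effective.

The last day of the proof-of-loss period: Nov 1, 2019 + 41 days = Dec 12, 2019.
The last day of the investigation period: 78 calendar days after Dec 12, 2019 is Feb 28, 2020.
The date payment becomes effective: 7 calendar days after Feb 28, 2020 is Mar 6, 2020. Mar 6, 2020 is a Friday, so no roll-forward applies.

Mar 6, 2020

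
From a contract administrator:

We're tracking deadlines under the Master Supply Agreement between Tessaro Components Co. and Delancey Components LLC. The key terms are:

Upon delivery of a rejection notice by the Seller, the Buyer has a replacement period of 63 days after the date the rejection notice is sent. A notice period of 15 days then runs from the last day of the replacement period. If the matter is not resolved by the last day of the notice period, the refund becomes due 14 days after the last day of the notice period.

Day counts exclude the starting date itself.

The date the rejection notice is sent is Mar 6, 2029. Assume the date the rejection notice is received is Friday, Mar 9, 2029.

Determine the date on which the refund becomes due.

The last day of the replacement period: Mar 6, 2029 + 63 days = May 8, 2029.
The last day of the notice period: May 8, 2029 + 15 days = May 23, 2029.
The date on which the refund becomes due: May 23, 2029 + 14 days = Jun 6, 2029.

Jun 6, 2029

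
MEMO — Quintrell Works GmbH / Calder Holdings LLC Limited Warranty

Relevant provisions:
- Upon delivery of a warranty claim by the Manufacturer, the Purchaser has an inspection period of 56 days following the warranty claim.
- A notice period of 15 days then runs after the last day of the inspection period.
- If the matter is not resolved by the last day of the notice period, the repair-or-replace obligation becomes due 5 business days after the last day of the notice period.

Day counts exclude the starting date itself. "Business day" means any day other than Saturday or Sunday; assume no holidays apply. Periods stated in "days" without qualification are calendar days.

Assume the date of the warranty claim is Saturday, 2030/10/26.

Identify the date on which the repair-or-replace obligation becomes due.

2031/01/10

Adding 56 calendar days to 2030/10/26 gives 2030/12/21, which is the last day of the inspection period.
Adding 15 calendar days to 2030/12/21 gives 2031/01/05, which is the last day of the notice period.
From Sunday, 2031/01/05, 5 business days (Jan 6, Jan 7, Jan 8, Jan 9, Jan 10, skipping weekends) brings us to Friday, 2031/01/10, which is the date on which the repair-or-replace obligation becomes due.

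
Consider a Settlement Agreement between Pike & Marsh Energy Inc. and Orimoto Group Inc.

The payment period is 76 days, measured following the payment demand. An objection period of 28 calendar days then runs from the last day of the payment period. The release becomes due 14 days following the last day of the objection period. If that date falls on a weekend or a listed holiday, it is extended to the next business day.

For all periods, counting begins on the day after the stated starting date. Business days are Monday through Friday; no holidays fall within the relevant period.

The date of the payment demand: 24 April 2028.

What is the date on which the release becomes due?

21 August 2028

Adding 76 calendar days to 24 April 2028 gives 9 July 2028, which is the last day of the payment period.
Adding 28 calendar days to 9 July 2028 gives 6 August 2028, which is the last day of the objection period.
Adding 14 calendar days to 6 August 2028 gives 20 August 2028, which is the date on which the release becomes due. That falls on a Sunday, so it rolls to the next business day, Monday, 21 August 2028.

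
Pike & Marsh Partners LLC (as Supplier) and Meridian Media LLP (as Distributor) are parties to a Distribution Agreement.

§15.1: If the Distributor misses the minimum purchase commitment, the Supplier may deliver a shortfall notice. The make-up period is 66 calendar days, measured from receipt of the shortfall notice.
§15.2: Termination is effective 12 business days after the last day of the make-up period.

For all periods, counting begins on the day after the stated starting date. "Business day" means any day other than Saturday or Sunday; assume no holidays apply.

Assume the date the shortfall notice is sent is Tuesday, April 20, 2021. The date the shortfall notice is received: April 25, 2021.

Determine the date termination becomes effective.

July 16, 2021

The last day of the make-up period: April 25, 2021 + 66 days = June 30, 2021.
From Wednesday, June 30, 2021, 12 business days (Jul 1, Jul 2, Jul 5, Jul 6, …, Jul 14, Jul 15, Jul 16, skipping weekends) brings us to Friday, July 16, 2021, which is the date termination becomes effective.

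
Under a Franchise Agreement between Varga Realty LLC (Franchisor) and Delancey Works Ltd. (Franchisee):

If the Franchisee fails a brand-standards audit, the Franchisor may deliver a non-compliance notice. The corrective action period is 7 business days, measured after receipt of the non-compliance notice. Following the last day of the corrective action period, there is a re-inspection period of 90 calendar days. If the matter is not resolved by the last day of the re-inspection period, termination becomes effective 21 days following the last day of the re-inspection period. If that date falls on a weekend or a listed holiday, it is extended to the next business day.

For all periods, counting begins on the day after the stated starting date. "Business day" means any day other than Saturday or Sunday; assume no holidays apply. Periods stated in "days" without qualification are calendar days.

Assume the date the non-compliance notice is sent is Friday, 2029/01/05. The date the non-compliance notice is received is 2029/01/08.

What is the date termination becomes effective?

The last day of the corrective action period: 7 business days after Monday, 2029/01/08, skipping weekends — Jan 9, Jan 10, Jan 11, Jan 12, Jan 15, Jan 16, Jan 17 — lands on Wednesday, 2029/01/17.
Adding 90 calendar days to 2029/01/17 gives 2029/04/17, which is the last day of the re-inspection period.
The date termination becomes effective: 21 calendar days after 2029/04/17 is 2029/05/08. 2029/05/08 is a Tuesday, so no roll-forward applies.

2029/05/08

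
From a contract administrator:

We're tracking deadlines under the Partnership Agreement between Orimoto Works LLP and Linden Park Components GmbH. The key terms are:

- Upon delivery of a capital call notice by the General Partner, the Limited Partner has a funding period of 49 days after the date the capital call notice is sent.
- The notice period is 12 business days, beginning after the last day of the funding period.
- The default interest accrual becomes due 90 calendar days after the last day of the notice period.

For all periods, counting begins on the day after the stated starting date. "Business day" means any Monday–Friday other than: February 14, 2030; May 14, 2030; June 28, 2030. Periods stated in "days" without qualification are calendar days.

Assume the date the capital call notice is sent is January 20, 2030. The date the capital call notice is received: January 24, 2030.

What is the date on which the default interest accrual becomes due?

June 24, 2030

The last day of the funding period: January 20, 2030 + 49 days = March 10, 2030.
The last day of the notice period: counting 12 business days from Sunday, March 10, 2030 (Mar 11, Mar 12, Mar 13, Mar 14, …, Mar 22, Mar 25, Mar 26, skipping weekends) reaches Tuesday, March 26, 2030.
The date on which the default interest accrual becomes due: 90 calendar days after March 26, 2030 is June 24, 2030.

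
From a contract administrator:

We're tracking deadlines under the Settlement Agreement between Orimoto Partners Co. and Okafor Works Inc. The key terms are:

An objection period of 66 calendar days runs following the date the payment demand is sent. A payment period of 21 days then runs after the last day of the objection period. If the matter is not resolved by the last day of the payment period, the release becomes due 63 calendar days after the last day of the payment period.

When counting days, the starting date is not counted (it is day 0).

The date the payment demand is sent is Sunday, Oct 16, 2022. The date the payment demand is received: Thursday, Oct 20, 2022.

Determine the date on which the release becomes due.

Adding 66 calendar days to Oct 16, 2022 gives Dec 21, 2022, which is the last day of the objection period.
Adding 21 calendar days to Dec 21, 2022 gives Jan 11, 2023, which is the last day of the payment period.
Adding 63 calendar days to Jan 11, 2023 gives Mar 15, 2023, which is the date on which the release becomes due.

Mar 15, 2023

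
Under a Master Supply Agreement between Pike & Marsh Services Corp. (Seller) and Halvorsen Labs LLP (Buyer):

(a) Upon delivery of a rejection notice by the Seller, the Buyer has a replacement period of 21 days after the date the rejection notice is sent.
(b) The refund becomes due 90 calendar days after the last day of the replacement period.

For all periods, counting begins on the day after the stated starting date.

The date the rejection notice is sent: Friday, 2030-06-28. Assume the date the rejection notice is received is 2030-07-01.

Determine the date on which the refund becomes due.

2030-10-17

The last day of the replacement period: 2030-06-28 + 21 days = 2030-07-19.
The date on which the refund becomes due: 90 calendar days after 2030-07-19 is 2030-10-17.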